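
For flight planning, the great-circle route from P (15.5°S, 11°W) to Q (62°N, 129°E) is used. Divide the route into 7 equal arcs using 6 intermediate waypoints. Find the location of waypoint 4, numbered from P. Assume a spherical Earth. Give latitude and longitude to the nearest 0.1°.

The haversine formula gives a central angle δ ≈ 2.193 rad (125.6°) between the endpoints.
Interpolate at f = 4/7 with slerp weights a = sin((1−f)δ)/sin δ ≈ 0.993, b = sin(fδ)/sin δ ≈ 1.169.
p = a·p₁ + b·p₂ ≈ (0.594, 0.244, 0.766); φ = arcsin(p_z) ≈ 50.03°, λ = atan2(p_y, p_x) ≈ 22.30°.

≈ (50.0°N, 22.3°E)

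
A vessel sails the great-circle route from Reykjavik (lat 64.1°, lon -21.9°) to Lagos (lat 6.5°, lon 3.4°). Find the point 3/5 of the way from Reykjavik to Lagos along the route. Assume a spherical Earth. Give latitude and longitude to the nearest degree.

≈ lat 30°, lon -2°

Write both endpoints as unit vectors p₁, p₂ with components (cos φ cos λ, cos φ sin λ, sin φ).
The central angle between the endpoints is δ = arccos(p₁·p₂) ≈ 1.054 rad (60.4°).
Interpolate at f = 3/5 with slerp weights a = sin((1−f)δ)/sin δ ≈ 0.471, b = sin(fδ)/sin δ ≈ 0.680.
p = a·p₁ + b·p₂ ≈ (0.865, -0.037, 0.500); φ = arcsin(p_z) ≈ 30.02°, λ = atan2(p_y, p_x) ≈ -2.42°.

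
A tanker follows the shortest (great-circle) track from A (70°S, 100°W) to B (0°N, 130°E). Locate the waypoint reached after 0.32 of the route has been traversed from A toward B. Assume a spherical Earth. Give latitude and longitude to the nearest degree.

Write both endpoints as unit vectors p₁, p₂ with components (cos φ cos λ, cos φ sin λ, sin φ).
The central angle between the endpoints is δ = arccos(p₁·p₂) ≈ 1.792 rad (102.7°).
Interpolate at f = 0.32 with slerp weights a = sin((1−f)δ)/sin δ ≈ 0.962, b = sin(fδ)/sin δ ≈ 0.556.
p = a·p₁ + b·p₂ ≈ (-0.415, 0.102, -0.904); φ = arcsin(p_z) ≈ -64.72°, λ = atan2(p_y, p_x) ≈ 166.18°.

≈ (65°S, 166°E)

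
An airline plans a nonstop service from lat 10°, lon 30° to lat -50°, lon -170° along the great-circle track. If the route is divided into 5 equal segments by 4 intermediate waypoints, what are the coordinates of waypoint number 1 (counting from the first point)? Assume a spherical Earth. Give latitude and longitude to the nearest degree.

≈ lat -16°, lon 39°

Convert each endpoint to a unit vector on the sphere (x = cos φ cos λ, y = cos φ sin λ, z = sin φ).
The central angle between the endpoints is δ = arccos(p₁·p₂) ≈ 2.386 rad (136.7°).
Interpolate at f = 1/5 with slerp weights a = sin((1−f)δ)/sin δ ≈ 1.376, b = sin(fδ)/sin δ ≈ 0.670.
p = a·p₁ + b·p₂ ≈ (0.749, 0.603, -0.274); φ = arcsin(p_z) ≈ -15.91°, λ = atan2(p_y, p_x) ≈ 38.81°.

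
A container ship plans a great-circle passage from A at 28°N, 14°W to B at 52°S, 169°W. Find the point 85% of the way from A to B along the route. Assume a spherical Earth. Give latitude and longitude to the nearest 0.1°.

≈ 62.5°S, 131.4°W

The haversine formula gives a central angle δ ≈ 2.611 rad (149.6°) between the endpoints.
Interpolate at f = 0.85 with slerp weights a = sin((1−f)δ)/sin δ ≈ 0.755, b = sin(fδ)/sin δ ≈ 1.575.
p = a·p₁ + b·p₂ ≈ (-0.305, -0.346, -0.887); φ = arcsin(p_z) ≈ -62.50°, λ = atan2(p_y, p_x) ≈ -131.42°.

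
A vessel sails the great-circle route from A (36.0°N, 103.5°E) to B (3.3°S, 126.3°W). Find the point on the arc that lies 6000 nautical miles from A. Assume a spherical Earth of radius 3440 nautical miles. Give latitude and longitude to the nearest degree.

≈ (13°N, 144°W)

From cos δ = sin φ₁ sin φ₂ + cos φ₁ cos φ₂ cos Δλ, the central angle is δ ≈ 2.159 rad (123.7°). The total great-circle distance is δ·R ≈ 2.159 × 3440 ≈ 7428 nmi, so the target fraction is f = 6000/7428 ≈ 0.808.
Interpolate at f ≈ 0.808 with slerp weights a = sin((1−f)δ)/sin δ ≈ 0.485, b = sin(fδ)/sin δ ≈ 1.184.
p = a·p₁ + b·p₂ ≈ (-0.792, -0.571, 0.217); φ = arcsin(p_z) ≈ 12.52°, λ = atan2(p_y, p_x) ≈ -144.18°.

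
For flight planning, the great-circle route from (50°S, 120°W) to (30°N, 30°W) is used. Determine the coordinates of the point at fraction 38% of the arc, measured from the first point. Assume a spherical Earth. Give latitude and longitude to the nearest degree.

Convert each endpoint to a unit vector on the sphere (x = cos φ cos λ, y = cos φ sin λ, z = sin φ).
The central angle between the endpoints is δ = arccos(p₁·p₂) ≈ 1.964 rad (112.5°).
Interpolate at f = 0.38 with slerp weights a = sin((1−f)δ)/sin δ ≈ 1.016, b = sin(fδ)/sin δ ≈ 0.735.
p = a·p₁ + b·p₂ ≈ (0.225, -0.884, -0.411); φ = arcsin(p_z) ≈ -24.24°, λ = atan2(p_y, p_x) ≈ -75.73°.

≈ (24°S, 76°W)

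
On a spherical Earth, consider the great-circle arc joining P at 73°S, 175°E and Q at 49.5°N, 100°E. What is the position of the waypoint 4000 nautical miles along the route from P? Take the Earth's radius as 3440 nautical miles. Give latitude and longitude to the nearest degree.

From cos δ = sin φ₁ sin φ₂ + cos φ₁ cos φ₂ cos Δλ, the central angle is δ ≈ 2.316 rad (132.7°). The total great-circle distance is δ·R ≈ 2.316 × 3440 ≈ 7967 nmi, so the target fraction is f = 4000/7967 ≈ 0.502.
Interpolate at f ≈ 0.502 with slerp weights a = sin((1−f)δ)/sin δ ≈ 1.244, b = sin(fδ)/sin δ ≈ 1.249.
p = a·p₁ + b·p₂ ≈ (-0.503, 0.830, -0.240); φ = arcsin(p_z) ≈ -13.86°, λ = atan2(p_y, p_x) ≈ 121.21°.

≈ 14°S, 121°E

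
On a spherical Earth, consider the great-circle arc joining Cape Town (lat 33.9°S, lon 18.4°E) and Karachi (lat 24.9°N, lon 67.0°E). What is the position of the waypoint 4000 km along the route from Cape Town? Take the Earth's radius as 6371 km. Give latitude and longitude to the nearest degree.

From cos δ = sin φ₁ sin φ₂ + cos φ₁ cos φ₂ cos Δλ, the central angle is δ ≈ 1.305 rad (74.7°). The total great-circle distance is δ·R ≈ 1.305 × 6371 ≈ 8312 km, so the target fraction is f = 4000/8312 ≈ 0.481.
Interpolate at f ≈ 0.481 with slerp weights a = sin((1−f)δ)/sin δ ≈ 0.649, b = sin(fδ)/sin δ ≈ 0.609.
p = a·p₁ + b·p₂ ≈ (0.727, 0.678, -0.106); φ = arcsin(p_z) ≈ -6.07°, λ = atan2(p_y, p_x) ≈ 43.02°.

≈ lat 6°S, lon 43°E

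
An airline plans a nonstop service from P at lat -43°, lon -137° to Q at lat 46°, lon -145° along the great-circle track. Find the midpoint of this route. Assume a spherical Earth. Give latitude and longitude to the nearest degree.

Write both endpoints as unit vectors p₁, p₂ with components (cos φ cos λ, cos φ sin λ, sin φ).
The central angle between the endpoints is δ = arccos(p₁·p₂) ≈ 1.558 rad (89.3°).
Interpolate at f = 1/2 with slerp weights a = sin((1−f)δ)/sin δ ≈ 0.703, b = sin(fδ)/sin δ ≈ 0.703.
p = a·p₁ + b·p₂ ≈ (-0.776, -0.631, 0.026); φ = arcsin(p_z) ≈ 1.50°, λ = atan2(p_y, p_x) ≈ -140.90°.

≈ lat 2°, lon -141°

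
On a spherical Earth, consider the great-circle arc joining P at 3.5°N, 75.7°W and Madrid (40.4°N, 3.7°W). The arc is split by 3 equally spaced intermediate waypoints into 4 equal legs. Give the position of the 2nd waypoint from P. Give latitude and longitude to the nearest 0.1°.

≈ 26.4°N, 45.3°W

Write both endpoints as unit vectors p₁, p₂ with components (cos φ cos λ, cos φ sin λ, sin φ).
The central angle between the endpoints is δ = arccos(p₁·p₂) ≈ 1.293 rad (74.1°).
Interpolate at f = 2/4 with slerp weights a = sin((1−f)δ)/sin δ ≈ 0.626, b = sin(fδ)/sin δ ≈ 0.626.
p = a·p₁ + b·p₂ ≈ (0.630, -0.637, 0.444); φ = arcsin(p_z) ≈ 26.37°, λ = atan2(p_y, p_x) ≈ -45.28°.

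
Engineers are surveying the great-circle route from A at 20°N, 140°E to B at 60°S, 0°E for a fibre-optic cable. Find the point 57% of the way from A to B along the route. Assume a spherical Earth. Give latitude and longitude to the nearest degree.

≈ 47°S, 103°E

From cos δ = sin φ₁ sin φ₂ + cos φ₁ cos φ₂ cos Δλ, the central angle is δ ≈ 2.286 rad (131.0°).
Interpolate at f = 0.57 with slerp weights a = sin((1−f)δ)/sin δ ≈ 1.103, b = sin(fδ)/sin δ ≈ 1.278.
p = a·p₁ + b·p₂ ≈ (-0.155, 0.666, -0.730); φ = arcsin(p_z) ≈ -46.85°, λ = atan2(p_y, p_x) ≈ 103.09°.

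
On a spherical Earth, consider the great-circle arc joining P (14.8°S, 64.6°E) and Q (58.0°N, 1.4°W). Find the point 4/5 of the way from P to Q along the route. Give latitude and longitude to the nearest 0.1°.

The haversine formula gives a central angle δ ≈ 1.579 rad (90.5°) between the endpoints.
Interpolate at f = 4/5 with slerp weights a = sin((1−f)δ)/sin δ ≈ 0.311, b = sin(fδ)/sin δ ≈ 0.953.
p = a·p₁ + b·p₂ ≈ (0.634, 0.259, 0.729); φ = arcsin(p_z) ≈ 46.80°, λ = atan2(p_y, p_x) ≈ 22.22°.

≈ (46.8°N, 22.2°E)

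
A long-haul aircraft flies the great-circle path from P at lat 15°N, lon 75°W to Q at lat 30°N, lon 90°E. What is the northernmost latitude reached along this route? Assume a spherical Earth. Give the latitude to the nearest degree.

The great circle lies in the plane with unit normal n̂ = (p₁ × p₂)/|p₁ × p₂|.
Here n̂_z ≈ +0.295; the vertex latitude is φ_max = arccos|n̂_z| ≈ 72.9°.
Check via Clairaut: cos φ_max = |cos φ₁| · sin C = cos(15.0°)·sin(17.8°) ≈ 0.295, again giving ≈ 72.9°.

≈ 73°N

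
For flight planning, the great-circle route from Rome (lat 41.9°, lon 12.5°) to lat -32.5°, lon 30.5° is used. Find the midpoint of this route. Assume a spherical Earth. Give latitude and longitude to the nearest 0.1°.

Convert each endpoint to a unit vector on the sphere (x = cos φ cos λ, y = cos φ sin λ, z = sin φ).
The central angle between the endpoints is δ = arccos(p₁·p₂) ≈ 1.330 rad (76.2°).
Interpolate at f = 1/2 with slerp weights a = sin((1−f)δ)/sin δ ≈ 0.635, b = sin(fδ)/sin δ ≈ 0.635.
p = a·p₁ + b·p₂ ≈ (0.924, 0.374, 0.083); φ = arcsin(p_z) ≈ 4.76°, λ = atan2(p_y, p_x) ≈ 22.07°.

≈ lat 4.8°, lon 22.1°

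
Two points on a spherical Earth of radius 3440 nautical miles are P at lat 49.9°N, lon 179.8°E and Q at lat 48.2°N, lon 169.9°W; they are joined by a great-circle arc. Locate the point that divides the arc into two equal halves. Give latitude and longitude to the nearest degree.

≈ lat 49°N, lon 175°W

Convert each endpoint to a unit vector on the sphere (x = cos φ cos λ, y = cos φ sin λ, z = sin φ).
The central angle between the endpoints is δ = arccos(p₁·p₂) ≈ 0.121 rad (7.0°).
Interpolate at f = 1/2 with slerp weights a = sin((1−f)δ)/sin δ ≈ 0.501, b = sin(fδ)/sin δ ≈ 0.501.
p = a·p₁ + b·p₂ ≈ (-0.651, -0.057, 0.757); φ = arcsin(p_z) ≈ 49.16°, λ = atan2(p_y, p_x) ≈ -174.96°.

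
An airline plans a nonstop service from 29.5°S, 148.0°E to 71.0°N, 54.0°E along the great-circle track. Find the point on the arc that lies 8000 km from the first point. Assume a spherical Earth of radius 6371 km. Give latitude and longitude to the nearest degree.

≈ 38°N, 121°E

From cos δ = sin φ₁ sin φ₂ + cos φ₁ cos φ₂ cos Δλ, the central angle is δ ≈ 2.078 rad (119.0°). The total great-circle distance is δ·R ≈ 2.078 × 6371 ≈ 13236 km, so the target fraction is f = 8000/13236 ≈ 0.604.
Interpolate at f ≈ 0.604 with slerp weights a = sin((1−f)δ)/sin δ ≈ 0.838, b = sin(fδ)/sin δ ≈ 1.087.
p = a·p₁ + b·p₂ ≈ (-0.410, 0.673, 0.616); φ = arcsin(p_z) ≈ 38.00°, λ = atan2(p_y, p_x) ≈ 121.37°.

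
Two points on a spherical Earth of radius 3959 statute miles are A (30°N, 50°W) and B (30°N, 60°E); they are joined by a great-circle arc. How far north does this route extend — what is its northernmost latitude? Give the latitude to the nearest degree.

≈ 45°N

The great circle lies in the plane with unit normal n̂ = (p₁ × p₂)/|p₁ × p₂|.
Here n̂_z ≈ +0.705; the vertex latitude is φ_max = arccos|n̂_z| ≈ 45.2°.
Check via Clairaut: cos φ_max = |cos φ₁| · sin C = cos(30.0°)·sin(54.5°) ≈ 0.705, again giving ≈ 45.2°.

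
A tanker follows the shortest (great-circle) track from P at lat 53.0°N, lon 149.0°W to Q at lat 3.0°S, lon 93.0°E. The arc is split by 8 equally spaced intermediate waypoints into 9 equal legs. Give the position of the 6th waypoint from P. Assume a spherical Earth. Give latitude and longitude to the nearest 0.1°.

Convert each endpoint to a unit vector on the sphere (x = cos φ cos λ, y = cos φ sin λ, z = sin φ).
The central angle between the endpoints is δ = arccos(p₁·p₂) ≈ 1.901 rad (108.9°).
Interpolate at f = 6/9 with slerp weights a = sin((1−f)δ)/sin δ ≈ 0.626, b = sin(fδ)/sin δ ≈ 1.009.
p = a·p₁ + b·p₂ ≈ (-0.376, 0.812, 0.447); φ = arcsin(p_z) ≈ 26.55°, λ = atan2(p_y, p_x) ≈ 114.82°.

≈ lat 26.5°N, lon 114.8°E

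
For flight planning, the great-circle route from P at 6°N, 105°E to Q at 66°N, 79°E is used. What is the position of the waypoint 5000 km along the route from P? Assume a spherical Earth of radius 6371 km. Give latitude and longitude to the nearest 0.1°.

≈ 49.7°N, 92.3°E

The haversine formula gives a central angle δ ≈ 1.094 rad (62.7°) between the endpoints. The total great-circle distance is δ·R ≈ 1.094 × 6371 ≈ 6969 km, so the target fraction is f = 5000/6969 ≈ 0.717.
Interpolate at f ≈ 0.717 with slerp weights a = sin((1−f)δ)/sin δ ≈ 0.342, b = sin(fδ)/sin δ ≈ 0.795.
p = a·p₁ + b·p₂ ≈ (-0.026, 0.646, 0.762); φ = arcsin(p_z) ≈ 49.68°, λ = atan2(p_y, p_x) ≈ 92.34°.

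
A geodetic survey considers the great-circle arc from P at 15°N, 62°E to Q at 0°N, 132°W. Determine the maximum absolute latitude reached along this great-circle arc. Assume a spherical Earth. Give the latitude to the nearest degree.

≈ 48°N

The great circle lies in the plane with unit normal n̂ = (p₁ × p₂)/|p₁ × p₂|.
Here n̂_z ≈ +0.670; the vertex latitude is φ_max = arccos|n̂_z| ≈ 47.9°.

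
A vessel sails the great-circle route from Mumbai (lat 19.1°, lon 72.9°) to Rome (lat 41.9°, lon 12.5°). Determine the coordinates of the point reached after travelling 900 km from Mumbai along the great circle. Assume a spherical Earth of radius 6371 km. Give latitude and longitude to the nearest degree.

The haversine formula gives a central angle δ ≈ 0.969 rad (55.5°) between the endpoints. The total great-circle distance is δ·R ≈ 0.969 × 6371 ≈ 6175 km, so the target fraction is f = 900/6175 ≈ 0.146.
Interpolate at f ≈ 0.146 with slerp weights a = sin((1−f)δ)/sin δ ≈ 0.893, b = sin(fδ)/sin δ ≈ 0.171.
p = a·p₁ + b·p₂ ≈ (0.372, 0.834, 0.406); φ = arcsin(p_z) ≈ 23.98°, λ = atan2(p_y, p_x) ≈ 65.95°.

≈ lat 24°, lon 66°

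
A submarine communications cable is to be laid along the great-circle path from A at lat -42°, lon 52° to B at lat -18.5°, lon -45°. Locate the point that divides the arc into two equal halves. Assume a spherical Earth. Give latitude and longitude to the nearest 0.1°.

≈ lat -41.1°, lon -4.3°

Write both endpoints as unit vectors p₁, p₂ with components (cos φ cos λ, cos φ sin λ, sin φ).
The central angle between the endpoints is δ = arccos(p₁·p₂) ≈ 1.444 rad (82.7°).
Interpolate at f = 1/2 with slerp weights a = sin((1−f)δ)/sin δ ≈ 0.666, b = sin(fδ)/sin δ ≈ 0.666.
p = a·p₁ + b·p₂ ≈ (0.752, -0.057, -0.657); φ = arcsin(p_z) ≈ -41.09°, λ = atan2(p_y, p_x) ≈ -4.31°.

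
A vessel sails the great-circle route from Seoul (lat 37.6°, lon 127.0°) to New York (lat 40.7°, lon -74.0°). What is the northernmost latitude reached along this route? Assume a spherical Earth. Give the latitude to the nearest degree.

≈ 77°

The great circle lies in the plane with unit normal n̂ = (p₁ × p₂)/|p₁ × p₂|.
Here n̂_z ≈ +0.218; the vertex latitude is φ_max = arccos|n̂_z| ≈ 77.4°.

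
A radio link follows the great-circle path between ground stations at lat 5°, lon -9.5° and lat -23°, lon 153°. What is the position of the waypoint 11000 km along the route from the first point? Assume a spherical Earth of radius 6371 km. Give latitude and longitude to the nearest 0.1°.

≈ lat -48.6°, lon 88.3°

From cos δ = sin φ₁ sin φ₂ + cos φ₁ cos φ₂ cos Δλ, the central angle is δ ≈ 2.711 rad (155.3°). The total great-circle distance is δ·R ≈ 2.711 × 6371 ≈ 17270 km, so the target fraction is f = 11000/17270 ≈ 0.637.
Interpolate at f ≈ 0.637 with slerp weights a = sin((1−f)δ)/sin δ ≈ 1.994, b = sin(fδ)/sin δ ≈ 2.365.
p = a·p₁ + b·p₂ ≈ (0.019, 0.661, -0.750); φ = arcsin(p_z) ≈ -48.63°, λ = atan2(p_y, p_x) ≈ 88.33°.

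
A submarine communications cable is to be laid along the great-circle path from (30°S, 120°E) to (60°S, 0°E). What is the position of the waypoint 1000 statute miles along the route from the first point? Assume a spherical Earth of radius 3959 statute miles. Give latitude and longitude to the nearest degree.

Convert each endpoint to a unit vector on the sphere (x = cos φ cos λ, y = cos φ sin λ, z = sin φ).
The central angle between the endpoints is δ = arccos(p₁·p₂) ≈ 1.353 rad (77.5°). The total great-circle distance is δ·R ≈ 1.353 × 3959 ≈ 5355 mi, so the target fraction is f = 1000/5355 ≈ 0.187.
Interpolate at f ≈ 0.187 with slerp weights a = sin((1−f)δ)/sin δ ≈ 0.913, b = sin(fδ)/sin δ ≈ 0.256.
p = a·p₁ + b·p₂ ≈ (-0.267, 0.685, -0.678); φ = arcsin(p_z) ≈ -42.70°, λ = atan2(p_y, p_x) ≈ 111.33°.

≈ (43°S, 111°E)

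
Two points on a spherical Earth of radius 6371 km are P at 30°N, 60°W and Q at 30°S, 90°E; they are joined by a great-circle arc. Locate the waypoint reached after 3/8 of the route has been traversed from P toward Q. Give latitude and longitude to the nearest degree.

≈ 10°N, 2°W

Write both endpoints as unit vectors p₁, p₂ with components (cos φ cos λ, cos φ sin λ, sin φ).
The central angle between the endpoints is δ = arccos(p₁·p₂) ≈ 2.689 rad (154.1°).
Interpolate at f = 3/8 with slerp weights a = sin((1−f)δ)/sin δ ≈ 2.275, b = sin(fδ)/sin δ ≈ 1.937.
p = a·p₁ + b·p₂ ≈ (0.985, -0.029, 0.169); φ = arcsin(p_z) ≈ 9.74°, λ = atan2(p_y, p_x) ≈ -1.70°.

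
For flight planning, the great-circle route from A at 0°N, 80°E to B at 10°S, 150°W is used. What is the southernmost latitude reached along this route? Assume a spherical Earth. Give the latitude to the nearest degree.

≈ 13°S

The great circle lies in the plane with unit normal n̂ = (p₁ × p₂)/|p₁ × p₂|.
Here n̂_z ≈ +0.975; the vertex latitude is φ_max = arccos|n̂_z| ≈ 13.0°.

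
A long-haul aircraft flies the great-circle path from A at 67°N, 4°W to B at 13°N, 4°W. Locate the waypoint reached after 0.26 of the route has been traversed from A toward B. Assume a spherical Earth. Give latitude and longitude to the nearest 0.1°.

Write both endpoints as unit vectors p₁, p₂ with components (cos φ cos λ, cos φ sin λ, sin φ).
The central angle between the endpoints is δ = arccos(p₁·p₂) ≈ 0.942 rad (54.0°).
Interpolate at f = 0.26 with slerp weights a = sin((1−f)δ)/sin δ ≈ 0.794, b = sin(fδ)/sin δ ≈ 0.300.
p = a·p₁ + b·p₂ ≈ (0.601, -0.042, 0.798); φ = arcsin(p_z) ≈ 52.96°, λ = atan2(p_y, p_x) ≈ -4.00°.

≈ 53.0°N, 4.0°W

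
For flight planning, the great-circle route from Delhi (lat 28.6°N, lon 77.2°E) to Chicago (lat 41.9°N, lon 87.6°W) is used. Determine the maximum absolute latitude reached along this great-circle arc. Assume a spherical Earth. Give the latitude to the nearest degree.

≈ 80°N

The great circle lies in the plane with unit normal n̂ = (p₁ × p₂)/|p₁ × p₂|.
Here n̂_z ≈ -0.180; the vertex latitude is φ_max = arccos|n̂_z| ≈ 79.6°.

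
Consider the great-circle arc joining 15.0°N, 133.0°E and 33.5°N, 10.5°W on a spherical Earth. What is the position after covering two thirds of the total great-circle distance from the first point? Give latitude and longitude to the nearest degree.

≈ 55°N, 39°E

Convert each endpoint to a unit vector on the sphere (x = cos φ cos λ, y = cos φ sin λ, z = sin φ).
The central angle between the endpoints is δ = arccos(p₁·p₂) ≈ 2.100 rad (120.3°).
Interpolate at f = 2/3 with slerp weights a = sin((1−f)δ)/sin δ ≈ 0.746, b = sin(fδ)/sin δ ≈ 1.141.
p = a·p₁ + b·p₂ ≈ (0.444, 0.354, 0.823); φ = arcsin(p_z) ≈ 55.40°, λ = atan2(p_y, p_x) ≈ 38.51°.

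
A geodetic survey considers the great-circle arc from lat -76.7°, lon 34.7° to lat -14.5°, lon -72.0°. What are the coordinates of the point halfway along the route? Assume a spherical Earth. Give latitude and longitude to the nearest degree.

≈ lat -53°, lon -58°

Convert each endpoint to a unit vector on the sphere (x = cos φ cos λ, y = cos φ sin λ, z = sin φ).
The central angle between the endpoints is δ = arccos(p₁·p₂) ≈ 1.390 rad (79.6°).
Interpolate at f = 1/2 with slerp weights a = sin((1−f)δ)/sin δ ≈ 0.651, b = sin(fδ)/sin δ ≈ 0.651.
p = a·p₁ + b·p₂ ≈ (0.318, -0.514, -0.797); φ = arcsin(p_z) ≈ -52.81°, λ = atan2(p_y, p_x) ≈ -58.27°.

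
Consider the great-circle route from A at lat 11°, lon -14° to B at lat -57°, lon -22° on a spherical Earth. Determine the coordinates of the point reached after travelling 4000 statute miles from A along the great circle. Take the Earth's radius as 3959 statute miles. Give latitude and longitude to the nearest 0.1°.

≈ lat -46.7°, lon -19.8°

Write both endpoints as unit vectors p₁, p₂ with components (cos φ cos λ, cos φ sin λ, sin φ).
The central angle between the endpoints is δ = arccos(p₁·p₂) ≈ 1.192 rad (68.3°). The total great-circle distance is δ·R ≈ 1.192 × 3959 ≈ 4721 mi, so the target fraction is f = 4000/4721 ≈ 0.847.
Interpolate at f ≈ 0.847 with slerp weights a = sin((1−f)δ)/sin δ ≈ 0.195, b = sin(fδ)/sin δ ≈ 0.911.
p = a·p₁ + b·p₂ ≈ (0.646, -0.232, -0.727); φ = arcsin(p_z) ≈ -46.66°, λ = atan2(p_y, p_x) ≈ -19.78°.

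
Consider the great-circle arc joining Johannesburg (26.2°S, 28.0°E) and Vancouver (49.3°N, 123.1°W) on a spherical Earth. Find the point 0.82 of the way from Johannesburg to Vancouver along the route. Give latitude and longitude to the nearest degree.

≈ 58°N, 80°W

The haversine formula gives a central angle δ ≈ 2.581 rad (147.9°) between the endpoints.
Interpolate at f = 0.82 with slerp weights a = sin((1−f)δ)/sin δ ≈ 0.843, b = sin(fδ)/sin δ ≈ 1.608.
p = a·p₁ + b·p₂ ≈ (0.095, -0.523, 0.847); φ = arcsin(p_z) ≈ 57.87°, λ = atan2(p_y, p_x) ≈ -79.70°.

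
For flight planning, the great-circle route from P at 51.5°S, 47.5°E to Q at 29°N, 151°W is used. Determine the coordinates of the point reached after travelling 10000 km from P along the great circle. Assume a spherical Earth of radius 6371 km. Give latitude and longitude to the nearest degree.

Convert each endpoint to a unit vector on the sphere (x = cos φ cos λ, y = cos φ sin λ, z = sin φ).
The central angle between the endpoints is δ = arccos(p₁·p₂) ≈ 2.681 rad (153.6°). The total great-circle distance is δ·R ≈ 2.681 × 6371 ≈ 17080 km, so the target fraction is f = 10000/17080 ≈ 0.585.
Interpolate at f ≈ 0.585 with slerp weights a = sin((1−f)δ)/sin δ ≈ 2.016, b = sin(fδ)/sin δ ≈ 2.249.
p = a·p₁ + b·p₂ ≈ (-0.873, -0.028, -0.487); φ = arcsin(p_z) ≈ -29.16°, λ = atan2(p_y, p_x) ≈ -178.13°.

≈ 29°S, 178°W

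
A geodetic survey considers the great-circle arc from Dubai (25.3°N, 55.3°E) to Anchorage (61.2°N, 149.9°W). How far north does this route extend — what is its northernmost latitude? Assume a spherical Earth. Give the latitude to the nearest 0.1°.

≈ 79.3°N

The great circle lies in the plane with unit normal n̂ = (p₁ × p₂)/|p₁ × p₂|.
Here n̂_z ≈ +0.185; the vertex latitude is φ_max = arccos|n̂_z| ≈ 79.3°.
Check via Clairaut: cos φ_max = |cos φ₁| · sin C = cos(25.3°)·sin(11.8°) ≈ 0.185, again giving ≈ 79.3°.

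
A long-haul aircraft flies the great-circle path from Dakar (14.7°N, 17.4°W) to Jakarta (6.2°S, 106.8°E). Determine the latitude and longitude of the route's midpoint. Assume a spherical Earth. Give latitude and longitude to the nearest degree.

The haversine formula gives a central angle δ ≈ 2.175 rad (124.6°) between the endpoints.
Interpolate at f = 1/2 with slerp weights a = sin((1−f)δ)/sin δ ≈ 1.076, b = sin(fδ)/sin δ ≈ 1.076.
p = a·p₁ + b·p₂ ≈ (0.684, 0.713, 0.157); φ = arcsin(p_z) ≈ 9.02°, λ = atan2(p_y, p_x) ≈ 46.18°.

≈ 9°N, 46°E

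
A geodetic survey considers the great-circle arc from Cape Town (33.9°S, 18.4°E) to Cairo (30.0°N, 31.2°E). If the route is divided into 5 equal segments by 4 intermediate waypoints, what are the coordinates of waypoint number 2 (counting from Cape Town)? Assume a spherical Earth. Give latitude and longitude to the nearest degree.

≈ (8°S, 24°E)

Write both endpoints as unit vectors p₁, p₂ with components (cos φ cos λ, cos φ sin λ, sin φ).
The central angle between the endpoints is δ = arccos(p₁·p₂) ≈ 1.135 rad (65.0°).
Interpolate at f = 2/5 with slerp weights a = sin((1−f)δ)/sin δ ≈ 0.694, b = sin(fδ)/sin δ ≈ 0.484.
p = a·p₁ + b·p₂ ≈ (0.905, 0.399, -0.145); φ = arcsin(p_z) ≈ -8.36°, λ = atan2(p_y, p_x) ≈ 23.78°.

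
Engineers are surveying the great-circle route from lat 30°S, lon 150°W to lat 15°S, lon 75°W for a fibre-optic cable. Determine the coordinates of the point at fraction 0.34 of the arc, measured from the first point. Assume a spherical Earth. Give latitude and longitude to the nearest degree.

≈ lat 30°S, lon 123°W

Write both endpoints as unit vectors p₁, p₂ with components (cos φ cos λ, cos φ sin λ, sin φ).
The central angle between the endpoints is δ = arccos(p₁·p₂) ≈ 1.218 rad (69.8°).
Interpolate at f = 0.34 with slerp weights a = sin((1−f)δ)/sin δ ≈ 0.767, b = sin(fδ)/sin δ ≈ 0.429.
p = a·p₁ + b·p₂ ≈ (-0.468, -0.732, -0.495); φ = arcsin(p_z) ≈ -29.64°, λ = atan2(p_y, p_x) ≈ -122.60°.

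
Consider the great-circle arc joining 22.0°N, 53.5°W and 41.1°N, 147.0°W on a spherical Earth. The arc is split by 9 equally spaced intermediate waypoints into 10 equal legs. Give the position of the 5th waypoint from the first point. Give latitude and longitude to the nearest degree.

≈ 42°N, 94°W

The haversine formula gives a central angle δ ≈ 1.366 rad (78.3°) between the endpoints.
Interpolate at f = 5/10 with slerp weights a = sin((1−f)δ)/sin δ ≈ 0.645, b = sin(fδ)/sin δ ≈ 0.645.
p = a·p₁ + b·p₂ ≈ (-0.052, -0.745, 0.665); φ = arcsin(p_z) ≈ 41.69°, λ = atan2(p_y, p_x) ≈ -93.98°.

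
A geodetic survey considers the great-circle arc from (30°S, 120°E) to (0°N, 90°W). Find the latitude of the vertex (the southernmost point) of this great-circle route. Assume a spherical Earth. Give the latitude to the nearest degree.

≈ 49°S

The great circle lies in the plane with unit normal n̂ = (p₁ × p₂)/|p₁ × p₂|.
Here n̂_z ≈ +0.655; the vertex latitude is φ_max = arccos|n̂_z| ≈ 49.1°.
Check via Clairaut: cos φ_max = |cos φ₁| · sin C = cos(30.0°)·sin(130.9°) ≈ 0.655, again giving ≈ 49.1°.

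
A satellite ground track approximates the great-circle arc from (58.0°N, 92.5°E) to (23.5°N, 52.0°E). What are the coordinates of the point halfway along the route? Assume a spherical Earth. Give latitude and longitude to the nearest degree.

≈ (42°N, 67°E)

From cos δ = sin φ₁ sin φ₂ + cos φ₁ cos φ₂ cos Δλ, the central angle is δ ≈ 0.785 rad (45.0°).
Interpolate at f = 1/2 with slerp weights a = sin((1−f)δ)/sin δ ≈ 0.541, b = sin(fδ)/sin δ ≈ 0.541.
p = a·p₁ + b·p₂ ≈ (0.293, 0.677, 0.675); φ = arcsin(p_z) ≈ 42.43°, λ = atan2(p_y, p_x) ≈ 66.61°.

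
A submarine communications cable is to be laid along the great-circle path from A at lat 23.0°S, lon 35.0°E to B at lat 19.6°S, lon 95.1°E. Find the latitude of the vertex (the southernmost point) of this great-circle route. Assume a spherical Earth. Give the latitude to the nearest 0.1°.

The great circle lies in the plane with unit normal n̂ = (p₁ × p₂)/|p₁ × p₂|.
Here n̂_z ≈ +0.910; the vertex latitude is φ_max = arccos|n̂_z| ≈ 24.5°.
Check via Clairaut: cos φ_max = |cos φ₁| · sin C = cos(23.0°)·sin(98.7°) ≈ 0.910, again giving ≈ 24.5°.

≈ 24.5°S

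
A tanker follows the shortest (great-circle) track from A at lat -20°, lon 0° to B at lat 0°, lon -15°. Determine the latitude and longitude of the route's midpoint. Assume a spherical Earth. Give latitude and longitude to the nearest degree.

Write both endpoints as unit vectors p₁, p₂ with components (cos φ cos λ, cos φ sin λ, sin φ).
The central angle between the endpoints is δ = arccos(p₁·p₂) ≈ 0.433 rad (24.8°).
Interpolate at f = 1/2 with slerp weights a = sin((1−f)δ)/sin δ ≈ 0.512, b = sin(fδ)/sin δ ≈ 0.512.
p = a·p₁ + b·p₂ ≈ (0.976, -0.133, -0.175); φ = arcsin(p_z) ≈ -10.08°, λ = atan2(p_y, p_x) ≈ -7.73°.

≈ lat -10°, lon -8°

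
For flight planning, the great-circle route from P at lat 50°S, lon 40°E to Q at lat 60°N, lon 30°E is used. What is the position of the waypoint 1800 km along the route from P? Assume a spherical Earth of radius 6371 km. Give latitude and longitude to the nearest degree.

Convert each endpoint to a unit vector on the sphere (x = cos φ cos λ, y = cos φ sin λ, z = sin φ).
The central angle between the endpoints is δ = arccos(p₁·p₂) ≈ 1.925 rad (110.3°). The total great-circle distance is δ·R ≈ 1.925 × 6371 ≈ 12265 km, so the target fraction is f = 1800/12265 ≈ 0.147.
Interpolate at f ≈ 0.147 with slerp weights a = sin((1−f)δ)/sin δ ≈ 1.063, b = sin(fδ)/sin δ ≈ 0.297.
p = a·p₁ + b·p₂ ≈ (0.652, 0.514, -0.557); φ = arcsin(p_z) ≈ -33.87°, λ = atan2(p_y, p_x) ≈ 38.22°.

≈ lat 34°S, lon 38°E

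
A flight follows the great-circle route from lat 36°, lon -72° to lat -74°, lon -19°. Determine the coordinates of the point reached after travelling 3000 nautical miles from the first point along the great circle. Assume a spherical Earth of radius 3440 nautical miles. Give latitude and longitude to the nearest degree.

Convert each endpoint to a unit vector on the sphere (x = cos φ cos λ, y = cos φ sin λ, z = sin φ).
The central angle between the endpoints is δ = arccos(p₁·p₂) ≈ 2.016 rad (115.5°). The total great-circle distance is δ·R ≈ 2.016 × 3440 ≈ 6936 nmi, so the target fraction is f = 3000/6936 ≈ 0.433.
Interpolate at f ≈ 0.433 with slerp weights a = sin((1−f)δ)/sin δ ≈ 1.009, b = sin(fδ)/sin δ ≈ 0.848.
p = a·p₁ + b·p₂ ≈ (0.473, -0.852, -0.223); φ = arcsin(p_z) ≈ -12.87°, λ = atan2(p_y, p_x) ≈ -60.95°.

≈ lat -13°, lon -61°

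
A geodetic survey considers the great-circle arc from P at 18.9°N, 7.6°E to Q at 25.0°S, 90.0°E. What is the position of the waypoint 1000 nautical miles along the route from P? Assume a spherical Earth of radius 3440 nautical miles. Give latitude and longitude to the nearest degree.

≈ 11°N, 23°E

Convert each endpoint to a unit vector on the sphere (x = cos φ cos λ, y = cos φ sin λ, z = sin φ).
The central angle between the endpoints is δ = arccos(p₁·p₂) ≈ 1.594 rad (91.3°). The total great-circle distance is δ·R ≈ 1.594 × 3440 ≈ 5484 nmi, so the target fraction is f = 1000/5484 ≈ 0.182.
Interpolate at f ≈ 0.182 with slerp weights a = sin((1−f)δ)/sin δ ≈ 0.965, b = sin(fδ)/sin δ ≈ 0.287.
p = a·p₁ + b·p₂ ≈ (0.905, 0.381, 0.191); φ = arcsin(p_z) ≈ 11.03°, λ = atan2(p_y, p_x) ≈ 22.81°.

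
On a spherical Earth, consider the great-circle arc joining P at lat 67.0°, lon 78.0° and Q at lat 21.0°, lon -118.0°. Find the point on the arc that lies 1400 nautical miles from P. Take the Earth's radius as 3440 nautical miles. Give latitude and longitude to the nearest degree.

≈ lat 84°, lon 164°

Convert each endpoint to a unit vector on the sphere (x = cos φ cos λ, y = cos φ sin λ, z = sin φ).
The central angle between the endpoints is δ = arccos(p₁·p₂) ≈ 1.592 rad (91.2°). The total great-circle distance is δ·R ≈ 1.592 × 3440 ≈ 5475 nmi, so the target fraction is f = 1400/5475 ≈ 0.256.
Interpolate at f ≈ 0.256 with slerp weights a = sin((1−f)δ)/sin δ ≈ 0.927, b = sin(fδ)/sin δ ≈ 0.396.
p = a·p₁ + b·p₂ ≈ (-0.098, 0.028, 0.995); φ = arcsin(p_z) ≈ 84.14°, λ = atan2(p_y, p_x) ≈ 164.22°.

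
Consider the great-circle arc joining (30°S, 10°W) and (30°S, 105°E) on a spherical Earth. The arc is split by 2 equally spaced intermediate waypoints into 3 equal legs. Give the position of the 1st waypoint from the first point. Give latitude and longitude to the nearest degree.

From cos δ = sin φ₁ sin φ₂ + cos φ₁ cos φ₂ cos Δλ, the central angle is δ ≈ 1.638 rad (93.8°).
Interpolate at f = 1/3 with slerp weights a = sin((1−f)δ)/sin δ ≈ 0.889, b = sin(fδ)/sin δ ≈ 0.520.
p = a·p₁ + b·p₂ ≈ (0.642, 0.302, -0.705); φ = arcsin(p_z) ≈ -44.82°, λ = atan2(p_y, p_x) ≈ 25.16°.

≈ (45°S, 25°E)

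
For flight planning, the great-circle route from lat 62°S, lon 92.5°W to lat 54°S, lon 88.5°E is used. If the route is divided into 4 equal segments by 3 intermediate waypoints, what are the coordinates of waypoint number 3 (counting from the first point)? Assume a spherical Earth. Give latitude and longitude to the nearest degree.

From cos δ = sin φ₁ sin φ₂ + cos φ₁ cos φ₂ cos Δλ, the central angle is δ ≈ 1.117 rad (64.0°).
Interpolate at f = 3/4 with slerp weights a = sin((1−f)δ)/sin δ ≈ 0.307, b = sin(fδ)/sin δ ≈ 0.827.
p = a·p₁ + b·p₂ ≈ (0.006, 0.342, -0.940); φ = arcsin(p_z) ≈ -70.00°, λ = atan2(p_y, p_x) ≈ 88.92°.

≈ lat 70°S, lon 89°E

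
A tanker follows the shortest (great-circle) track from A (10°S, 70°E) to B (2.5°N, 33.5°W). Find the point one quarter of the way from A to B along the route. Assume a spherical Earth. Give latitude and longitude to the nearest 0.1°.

≈ (8.9°S, 43.7°E)

Convert each endpoint to a unit vector on the sphere (x = cos φ cos λ, y = cos φ sin λ, z = sin φ).
The central angle between the endpoints is δ = arccos(p₁·p₂) ≈ 1.810 rad (103.7°).
Interpolate at f = 1/4 with slerp weights a = sin((1−f)δ)/sin δ ≈ 1.006, b = sin(fδ)/sin δ ≈ 0.450.
p = a·p₁ + b·p₂ ≈ (0.714, 0.683, -0.155); φ = arcsin(p_z) ≈ -8.92°, λ = atan2(p_y, p_x) ≈ 43.73°.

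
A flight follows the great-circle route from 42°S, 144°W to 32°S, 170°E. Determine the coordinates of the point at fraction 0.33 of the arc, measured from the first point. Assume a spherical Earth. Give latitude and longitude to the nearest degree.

Convert each endpoint to a unit vector on the sphere (x = cos φ cos λ, y = cos φ sin λ, z = sin φ).
The central angle between the endpoints is δ = arccos(p₁·p₂) ≈ 0.656 rad (37.6°).
Interpolate at f = 0.33 with slerp weights a = sin((1−f)δ)/sin δ ≈ 0.698, b = sin(fδ)/sin δ ≈ 0.352.
p = a·p₁ + b·p₂ ≈ (-0.714, -0.253, -0.653); φ = arcsin(p_z) ≈ -40.80°, λ = atan2(p_y, p_x) ≈ -160.49°.

≈ 41°S, 160°W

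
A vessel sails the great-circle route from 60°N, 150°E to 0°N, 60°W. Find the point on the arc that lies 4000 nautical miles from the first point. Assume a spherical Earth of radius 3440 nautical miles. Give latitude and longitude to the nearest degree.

Convert each endpoint to a unit vector on the sphere (x = cos φ cos λ, y = cos φ sin λ, z = sin φ).
The central angle between the endpoints is δ = arccos(p₁·p₂) ≈ 2.019 rad (115.7°). The total great-circle distance is δ·R ≈ 2.019 × 3440 ≈ 6944 nmi, so the target fraction is f = 4000/6944 ≈ 0.576.
Interpolate at f ≈ 0.576 with slerp weights a = sin((1−f)δ)/sin δ ≈ 0.838, b = sin(fδ)/sin δ ≈ 1.018.
p = a·p₁ + b·p₂ ≈ (0.146, -0.672, 0.725); φ = arcsin(p_z) ≈ 46.51°, λ = atan2(p_y, p_x) ≈ -77.72°.

≈ 47°N, 78°W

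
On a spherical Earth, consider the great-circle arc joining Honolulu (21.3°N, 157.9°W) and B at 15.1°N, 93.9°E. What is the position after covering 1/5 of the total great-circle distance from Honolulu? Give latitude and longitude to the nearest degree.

From cos δ = sin φ₁ sin φ₂ + cos φ₁ cos φ₂ cos Δλ, the central angle is δ ≈ 1.758 rad (100.7°).
Interpolate at f = 1/5 with slerp weights a = sin((1−f)δ)/sin δ ≈ 1.004, b = sin(fδ)/sin δ ≈ 0.351.
p = a·p₁ + b·p₂ ≈ (-0.890, -0.014, 0.456); φ = arcsin(p_z) ≈ 27.13°, λ = atan2(p_y, p_x) ≈ -179.08°.

≈ 27°N, 179°W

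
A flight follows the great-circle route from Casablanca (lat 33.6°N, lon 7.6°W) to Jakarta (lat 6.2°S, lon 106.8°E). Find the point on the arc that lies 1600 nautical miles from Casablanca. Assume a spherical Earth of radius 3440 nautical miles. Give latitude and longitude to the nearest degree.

Convert each endpoint to a unit vector on the sphere (x = cos φ cos λ, y = cos φ sin λ, z = sin φ).
The central angle between the endpoints is δ = arccos(p₁·p₂) ≈ 1.984 rad (113.7°). The total great-circle distance is δ·R ≈ 1.984 × 3440 ≈ 6826 nmi, so the target fraction is f = 1600/6826 ≈ 0.234.
Interpolate at f ≈ 0.234 with slerp weights a = sin((1−f)δ)/sin δ ≈ 1.091, b = sin(fδ)/sin δ ≈ 0.490.
p = a·p₁ + b·p₂ ≈ (0.760, 0.346, 0.551); φ = arcsin(p_z) ≈ 33.41°, λ = atan2(p_y, p_x) ≈ 24.49°.

≈ lat 33°N, lon 24°E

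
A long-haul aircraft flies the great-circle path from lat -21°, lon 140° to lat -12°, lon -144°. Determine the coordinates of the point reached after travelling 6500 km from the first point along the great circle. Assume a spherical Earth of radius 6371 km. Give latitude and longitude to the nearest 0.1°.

Write both endpoints as unit vectors p₁, p₂ with components (cos φ cos λ, cos φ sin λ, sin φ).
The central angle between the endpoints is δ = arccos(p₁·p₂) ≈ 1.271 rad (72.8°). The total great-circle distance is δ·R ≈ 1.271 × 6371 ≈ 8097 km, so the target fraction is f = 6500/8097 ≈ 0.803.
Interpolate at f ≈ 0.803 with slerp weights a = sin((1−f)δ)/sin δ ≈ 0.260, b = sin(fδ)/sin δ ≈ 0.892.
p = a·p₁ + b·p₂ ≈ (-0.892, -0.357, -0.279); φ = arcsin(p_z) ≈ -16.17°, λ = atan2(p_y, p_x) ≈ -158.17°.

≈ lat -16.2°, lon -158.2°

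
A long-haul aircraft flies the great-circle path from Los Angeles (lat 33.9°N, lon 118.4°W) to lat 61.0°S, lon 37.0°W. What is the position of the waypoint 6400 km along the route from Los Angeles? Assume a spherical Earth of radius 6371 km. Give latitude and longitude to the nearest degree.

≈ lat 17°S, lon 90°W

Write both endpoints as unit vectors p₁, p₂ with components (cos φ cos λ, cos φ sin λ, sin φ).
The central angle between the endpoints is δ = arccos(p₁·p₂) ≈ 2.013 rad (115.3°). The total great-circle distance is δ·R ≈ 2.013 × 6371 ≈ 12823 km, so the target fraction is f = 6400/12823 ≈ 0.499.
Interpolate at f ≈ 0.499 with slerp weights a = sin((1−f)δ)/sin δ ≈ 0.936, b = sin(fδ)/sin δ ≈ 0.934.
p = a·p₁ + b·p₂ ≈ (-0.008, -0.956, -0.295); φ = arcsin(p_z) ≈ -17.14°, λ = atan2(p_y, p_x) ≈ -90.47°.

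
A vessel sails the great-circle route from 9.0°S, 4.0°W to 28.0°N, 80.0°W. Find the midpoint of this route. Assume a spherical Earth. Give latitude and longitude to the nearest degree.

From cos δ = sin φ₁ sin φ₂ + cos φ₁ cos φ₂ cos Δλ, the central angle is δ ≈ 1.433 rad (82.1°).
Interpolate at f = 1/2 with slerp weights a = sin((1−f)δ)/sin δ ≈ 0.663, b = sin(fδ)/sin δ ≈ 0.663.
p = a·p₁ + b·p₂ ≈ (0.755, -0.622, 0.208); φ = arcsin(p_z) ≈ 11.98°, λ = atan2(p_y, p_x) ≈ -39.50°.

≈ 12°N, 39°W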